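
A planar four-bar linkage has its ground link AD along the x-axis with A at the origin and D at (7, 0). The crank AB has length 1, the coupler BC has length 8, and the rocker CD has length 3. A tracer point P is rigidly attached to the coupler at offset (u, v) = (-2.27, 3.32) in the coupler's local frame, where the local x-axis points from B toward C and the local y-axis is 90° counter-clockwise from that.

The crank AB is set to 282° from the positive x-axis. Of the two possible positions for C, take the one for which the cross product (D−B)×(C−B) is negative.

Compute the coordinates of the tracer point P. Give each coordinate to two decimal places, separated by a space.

-1.23 2.78

A=(0,0), D=(7.00,0)
B = A + 1.00·(cos282°, sin282°) = (0.2079, -0.9781)
|BD| = 6.8622
circle(B,8.00) ∩ circle(D,3.00): a=7.4386, h=2.9441
  candidates: C₊=(7.1509,2.9962) cross=20.203; C₋=(7.9902,-2.8319) cross=-20.203
  mode - wants cross < 0 → take C=(7.9902,-2.8319) (cross=-20.203)
ex = (C−B)/|BC| = (0.9728,-0.2317); ey = (0.2317,0.9728)
P = B + -2.27·ex + 3.32·ey = (-1.2310,2.7775)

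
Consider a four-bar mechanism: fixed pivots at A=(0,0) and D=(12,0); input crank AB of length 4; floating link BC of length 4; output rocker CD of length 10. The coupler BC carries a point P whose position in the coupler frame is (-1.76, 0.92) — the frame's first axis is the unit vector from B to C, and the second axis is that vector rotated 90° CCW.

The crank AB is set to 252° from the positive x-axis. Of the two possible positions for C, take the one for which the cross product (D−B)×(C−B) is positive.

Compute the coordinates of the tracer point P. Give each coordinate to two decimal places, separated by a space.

A=(0,0), D=(12.00,0)
B = A + 4.00·(cos252°, sin252°) = (-1.2361, -3.8042)
|BD| = 13.7719
circle(B,4.00) ∩ circle(D,10.00): a=3.8363, h=1.1327
  candidates: C₊=(2.1381,-1.6559) cross=15.599; C₋=(2.7638,-3.8332) cross=-15.599
  mode + wants cross > 0 → take C=(2.1381,-1.6559) (cross=15.599)
ex = (C−B)/|BC| = (0.8435,0.5371); ey = (-0.5371,0.8435)
P = B + -1.76·ex + 0.92·ey = (-3.2148,-3.9734)

-3.21 -3.97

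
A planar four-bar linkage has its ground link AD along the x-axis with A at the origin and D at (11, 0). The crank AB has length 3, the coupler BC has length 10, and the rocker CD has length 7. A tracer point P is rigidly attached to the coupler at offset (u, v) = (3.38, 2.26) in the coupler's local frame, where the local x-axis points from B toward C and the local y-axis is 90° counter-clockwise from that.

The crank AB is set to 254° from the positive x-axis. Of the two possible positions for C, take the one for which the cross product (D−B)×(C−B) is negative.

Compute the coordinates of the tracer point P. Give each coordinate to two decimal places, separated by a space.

3.14 -2.01

A=(0,0), D=(11.00,0)
B = A + 3.00·(cos254°, sin254°) = (-0.8269, -2.8838)
|BD| = 12.1734
circle(B,10.00) ∩ circle(D,7.00): a=8.1814, h=5.7501
  candidates: C₊=(5.7595,4.6408) cross=69.999; C₋=(8.4838,-6.5321) cross=-69.999
  mode - wants cross < 0 → take C=(8.4838,-6.5321) (cross=-69.999)
ex = (C−B)/|BC| = (0.9311,-0.3648); ey = (0.3648,0.9311)
P = B + 3.38·ex + 2.26·ey = (3.1446,-2.0127)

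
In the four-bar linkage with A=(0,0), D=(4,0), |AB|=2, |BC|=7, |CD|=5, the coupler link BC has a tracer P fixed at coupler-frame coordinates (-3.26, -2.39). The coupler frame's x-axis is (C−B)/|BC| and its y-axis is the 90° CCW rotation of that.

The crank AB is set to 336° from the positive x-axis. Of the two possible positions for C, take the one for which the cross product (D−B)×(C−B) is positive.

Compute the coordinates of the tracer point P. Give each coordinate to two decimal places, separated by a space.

A=(0,0), D=(4.00,0)
B = A + 2.00·(cos336°, sin336°) = (1.8271, -0.8135)
|BD| = 2.3202
circle(B,7.00) ∩ circle(D,5.00): a=6.3321, h=2.9841
  candidates: C₊=(6.7110,4.2012) cross=6.924; C₋=(8.8035,-1.3880) cross=-6.924
  mode + wants cross > 0 → take C=(6.7110,4.2012) (cross=6.924)
ex = (C−B)/|BC| = (0.6977,0.7164); ey = (-0.7164,0.6977)
P = B + -3.26·ex + -2.39·ey = (1.2648,-4.8164)

1.26 -4.82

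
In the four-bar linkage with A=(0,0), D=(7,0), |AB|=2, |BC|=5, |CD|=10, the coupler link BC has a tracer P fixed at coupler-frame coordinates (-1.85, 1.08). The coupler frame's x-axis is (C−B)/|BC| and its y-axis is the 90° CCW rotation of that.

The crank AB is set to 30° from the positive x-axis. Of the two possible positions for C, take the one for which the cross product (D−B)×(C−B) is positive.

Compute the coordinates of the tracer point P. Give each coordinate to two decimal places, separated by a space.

A=(0,0), D=(7.00,0)
B = A + 2.00·(cos30°, sin30°) = (1.7321, 1.0000)
|BD| = 5.3620
circle(B,5.00) ∩ circle(D,10.00): a=-4.3126, h=2.5301
  candidates: C₊=(-2.0331,4.2900) cross=13.566; C₋=(-2.9768,-0.6814) cross=-13.566
  mode + wants cross > 0 → take C=(-2.0331,4.2900) (cross=13.566)
ex = (C−B)/|BC| = (-0.7530,0.6580); ey = (-0.6580,-0.7530)
P = B + -1.85·ex + 1.08·ey = (2.4145,-1.0306)

2.41 -1.03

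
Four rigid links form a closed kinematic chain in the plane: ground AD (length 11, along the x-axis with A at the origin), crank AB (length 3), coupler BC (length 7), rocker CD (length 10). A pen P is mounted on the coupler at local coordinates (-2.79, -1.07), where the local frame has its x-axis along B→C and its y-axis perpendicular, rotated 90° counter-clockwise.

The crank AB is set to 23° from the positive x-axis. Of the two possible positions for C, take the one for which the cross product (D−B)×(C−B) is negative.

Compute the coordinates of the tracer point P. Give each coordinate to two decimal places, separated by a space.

A=(0,0), D=(11.00,0)
B = A + 3.00·(cos23°, sin23°) = (2.7615, 1.1722)
|BD| = 8.3215
circle(B,7.00) ∩ circle(D,10.00): a=1.0964, h=6.9136
  candidates: C₊=(4.8208,7.8624) cross=57.531; C₋=(2.8731,-5.8269) cross=-57.531
  mode - wants cross < 0 → take C=(2.8731,-5.8269) (cross=-57.531)
ex = (C−B)/|BC| = (0.0159,-0.9999); ey = (0.9999,0.0159)
P = B + -2.79·ex + -1.07·ey = (1.6472,3.9448)

1.65 3.94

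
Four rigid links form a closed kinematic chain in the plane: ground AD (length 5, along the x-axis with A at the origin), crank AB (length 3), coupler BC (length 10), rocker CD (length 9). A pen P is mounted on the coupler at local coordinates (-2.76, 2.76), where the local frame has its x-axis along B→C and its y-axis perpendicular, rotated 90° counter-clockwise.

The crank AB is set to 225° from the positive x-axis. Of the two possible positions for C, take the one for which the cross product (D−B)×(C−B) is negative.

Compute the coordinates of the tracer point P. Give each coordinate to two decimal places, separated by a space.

-2.23 1.78

A=(0,0), D=(5.00,0)
B = A + 3.00·(cos225°, sin225°) = (-2.1213, -2.1213)
|BD| = 7.4306
circle(B,10.00) ∩ circle(D,9.00): a=4.9938, h=8.6638
  candidates: C₊=(0.1912,7.6076) cross=64.377; C₋=(5.1380,-8.9989) cross=-64.377
  mode - wants cross < 0 → take C=(5.1380,-8.9989) (cross=-64.377)
ex = (C−B)/|BC| = (0.7259,-0.6878); ey = (0.6878,0.7259)
P = B + -2.76·ex + 2.76·ey = (-2.2267,1.7805)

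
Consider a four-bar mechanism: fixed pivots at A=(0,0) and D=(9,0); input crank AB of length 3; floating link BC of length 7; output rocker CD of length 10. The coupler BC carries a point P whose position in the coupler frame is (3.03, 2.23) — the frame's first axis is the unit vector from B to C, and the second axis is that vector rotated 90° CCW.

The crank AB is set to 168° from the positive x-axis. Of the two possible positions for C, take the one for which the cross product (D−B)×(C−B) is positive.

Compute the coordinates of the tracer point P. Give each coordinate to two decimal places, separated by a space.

-2.94 4.39

A=(0,0), D=(9.00,0)
B = A + 3.00·(cos168°, sin168°) = (-2.9344, 0.6237)
|BD| = 11.9507
circle(B,7.00) ∩ circle(D,10.00): a=3.8416, h=5.8517
  candidates: C₊=(1.2073,6.2669) cross=69.932; C₋=(0.5965,-5.4205) cross=-69.932
  mode + wants cross > 0 → take C=(1.2073,6.2669) (cross=69.932)
ex = (C−B)/|BC| = (0.5917,0.8062); ey = (-0.8062,0.5917)
P = B + 3.03·ex + 2.23·ey = (-2.9394,4.3859)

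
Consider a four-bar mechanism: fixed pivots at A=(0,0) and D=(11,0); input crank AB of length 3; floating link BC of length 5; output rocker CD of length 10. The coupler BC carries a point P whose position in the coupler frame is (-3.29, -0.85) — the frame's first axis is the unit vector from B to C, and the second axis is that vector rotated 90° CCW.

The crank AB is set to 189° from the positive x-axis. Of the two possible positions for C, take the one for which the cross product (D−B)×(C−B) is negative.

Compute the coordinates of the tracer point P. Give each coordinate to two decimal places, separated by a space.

A=(0,0), D=(11.00,0)
B = A + 3.00·(cos189°, sin189°) = (-2.9631, -0.4693)
|BD| = 13.9709
circle(B,5.00) ∩ circle(D,10.00): a=4.3013, h=2.5492
  candidates: C₊=(1.2502,2.2230) cross=35.615; C₋=(1.4215,-2.8726) cross=-35.615
  mode - wants cross < 0 → take C=(1.4215,-2.8726) (cross=-35.615)
ex = (C−B)/|BC| = (0.8769,-0.4807); ey = (0.4807,0.8769)
P = B + -3.29·ex + -0.85·ey = (-6.2567,0.3667)

-6.26 0.37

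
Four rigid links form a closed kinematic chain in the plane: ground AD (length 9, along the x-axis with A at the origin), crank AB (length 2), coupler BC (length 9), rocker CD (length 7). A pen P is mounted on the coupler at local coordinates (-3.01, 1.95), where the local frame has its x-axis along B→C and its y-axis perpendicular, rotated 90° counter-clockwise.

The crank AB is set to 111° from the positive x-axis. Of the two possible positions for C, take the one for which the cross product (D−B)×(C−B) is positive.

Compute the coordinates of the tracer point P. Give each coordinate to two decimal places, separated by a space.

A=(0,0), D=(9.00,0)
B = A + 2.00·(cos111°, sin111°) = (-0.7167, 1.8672)
|BD| = 9.8945
circle(B,9.00) ∩ circle(D,7.00): a=6.5643, h=6.1571
  candidates: C₊=(6.8915,6.6749) cross=60.921; C₋=(4.5678,-5.4180) cross=-60.921
  mode + wants cross > 0 → take C=(6.8915,6.6749) (cross=60.921)
ex = (C−B)/|BC| = (0.8454,0.5342); ey = (-0.5342,0.8454)
P = B + -3.01·ex + 1.95·ey = (-4.3030,1.9077)

-4.30 1.91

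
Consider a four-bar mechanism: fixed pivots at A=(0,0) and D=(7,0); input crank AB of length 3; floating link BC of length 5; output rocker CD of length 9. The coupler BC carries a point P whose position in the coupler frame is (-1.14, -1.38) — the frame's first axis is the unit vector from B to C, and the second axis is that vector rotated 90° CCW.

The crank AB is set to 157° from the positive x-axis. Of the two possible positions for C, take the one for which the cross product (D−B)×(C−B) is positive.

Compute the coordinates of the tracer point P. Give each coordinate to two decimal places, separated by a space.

-2.17 -0.52

A=(0,0), D=(7.00,0)
B = A + 3.00·(cos157°, sin157°) = (-2.7615, 1.1722)
|BD| = 9.8316
circle(B,5.00) ∩ circle(D,9.00): a=2.0679, h=4.5524
  candidates: C₊=(-0.1656,5.4455) cross=44.757; C₋=(-1.2512,-3.5942) cross=-44.757
  mode + wants cross > 0 → take C=(-0.1656,5.4455) (cross=44.757)
ex = (C−B)/|BC| = (0.5192,0.8547); ey = (-0.8547,0.5192)
P = B + -1.14·ex + -1.38·ey = (-2.1739,-0.5186)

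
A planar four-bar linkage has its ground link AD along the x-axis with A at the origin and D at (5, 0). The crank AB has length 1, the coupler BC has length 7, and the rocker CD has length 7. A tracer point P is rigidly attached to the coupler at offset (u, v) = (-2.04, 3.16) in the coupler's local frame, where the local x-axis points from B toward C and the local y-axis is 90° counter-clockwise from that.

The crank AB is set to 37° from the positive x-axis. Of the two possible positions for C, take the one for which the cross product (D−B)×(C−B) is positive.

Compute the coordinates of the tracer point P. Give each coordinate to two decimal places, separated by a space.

A=(0,0), D=(5.00,0)
B = A + 1.00·(cos37°, sin37°) = (0.7986, 0.6018)
|BD| = 4.2442
circle(B,7.00) ∩ circle(D,7.00): a=2.1221, h=6.6706
  candidates: C₊=(3.8452,6.9041) cross=28.312; C₋=(1.9535,-6.3023) cross=-28.312
  mode + wants cross > 0 → take C=(3.8452,6.9041) (cross=28.312)
ex = (C−B)/|BC| = (0.4352,0.9003); ey = (-0.9003,0.4352)
P = B + -2.04·ex + 3.16·ey = (-2.9342,0.1404)

-2.93 0.14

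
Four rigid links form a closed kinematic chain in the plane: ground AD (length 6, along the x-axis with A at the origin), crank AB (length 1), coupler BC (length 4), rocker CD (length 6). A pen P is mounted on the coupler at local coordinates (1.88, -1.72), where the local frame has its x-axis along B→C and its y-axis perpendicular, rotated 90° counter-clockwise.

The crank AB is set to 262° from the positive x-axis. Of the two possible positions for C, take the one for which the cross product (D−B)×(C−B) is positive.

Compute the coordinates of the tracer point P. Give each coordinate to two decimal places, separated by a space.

1.96 0.46

A=(0,0), D=(6.00,0)
B = A + 1.00·(cos262°, sin262°) = (-0.1392, -0.9903)
|BD| = 6.2185
circle(B,4.00) ∩ circle(D,6.00): a=1.5012, h=3.7076
  candidates: C₊=(0.7524,2.9091) cross=23.056; C₋=(1.9333,-4.4115) cross=-23.056
  mode + wants cross > 0 → take C=(0.7524,2.9091) (cross=23.056)
ex = (C−B)/|BC| = (0.2229,0.9748); ey = (-0.9748,0.2229)
P = B + 1.88·ex + -1.72·ey = (1.9566,0.4591)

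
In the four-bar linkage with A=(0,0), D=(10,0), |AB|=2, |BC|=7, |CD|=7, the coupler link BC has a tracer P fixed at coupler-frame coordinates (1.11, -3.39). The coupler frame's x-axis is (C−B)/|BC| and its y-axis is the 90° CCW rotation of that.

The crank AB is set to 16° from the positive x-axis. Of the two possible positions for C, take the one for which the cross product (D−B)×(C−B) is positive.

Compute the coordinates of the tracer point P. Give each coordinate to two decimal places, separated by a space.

5.25 -0.73

A=(0,0), D=(10.00,0)
B = A + 2.00·(cos16°, sin16°) = (1.9225, 0.5513)
|BD| = 8.0963
circle(B,7.00) ∩ circle(D,7.00): a=4.0481, h=5.7107
  candidates: C₊=(6.3501,5.9731) cross=46.236; C₋=(5.5724,-5.4219) cross=-46.236
  mode + wants cross > 0 → take C=(6.3501,5.9731) (cross=46.236)
ex = (C−B)/|BC| = (0.6325,0.7746); ey = (-0.7746,0.6325)
P = B + 1.11·ex + -3.39·ey = (5.2503,-0.7332)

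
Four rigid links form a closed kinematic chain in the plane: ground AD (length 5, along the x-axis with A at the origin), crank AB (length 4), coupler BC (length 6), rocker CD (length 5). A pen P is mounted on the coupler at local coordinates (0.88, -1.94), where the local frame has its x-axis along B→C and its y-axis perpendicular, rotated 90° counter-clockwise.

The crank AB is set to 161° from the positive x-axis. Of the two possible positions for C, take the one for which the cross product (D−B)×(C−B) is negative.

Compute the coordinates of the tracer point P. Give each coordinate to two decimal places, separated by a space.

A=(0,0), D=(5.00,0)
B = A + 4.00·(cos161°, sin161°) = (-3.7821, 1.3023)
|BD| = 8.8781
circle(B,6.00) ∩ circle(D,5.00): a=5.0586, h=3.2266
  candidates: C₊=(1.6951,3.7520) cross=28.646; C₋=(0.7485,-2.6314) cross=-28.646
  mode - wants cross < 0 → take C=(0.7485,-2.6314) (cross=-28.646)
ex = (C−B)/|BC| = (0.7551,-0.6556); ey = (0.6556,0.7551)
P = B + 0.88·ex + -1.94·ey = (-4.3895,-0.7395)

-4.39 -0.74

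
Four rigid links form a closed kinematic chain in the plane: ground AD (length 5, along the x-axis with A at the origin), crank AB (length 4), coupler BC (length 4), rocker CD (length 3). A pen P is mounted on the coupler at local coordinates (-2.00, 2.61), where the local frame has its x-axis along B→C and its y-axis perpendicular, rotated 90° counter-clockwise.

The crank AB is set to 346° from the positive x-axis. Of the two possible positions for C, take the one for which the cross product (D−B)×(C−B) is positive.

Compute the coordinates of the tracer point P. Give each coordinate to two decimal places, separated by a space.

0.96 -2.48

A=(0,0), D=(5.00,0)
B = A + 4.00·(cos346°, sin346°) = (3.8812, -0.9677)
|BD| = 1.4792
circle(B,4.00) ∩ circle(D,3.00): a=3.1057, h=2.5208
  candidates: C₊=(4.5811,2.9706) cross=3.729; C₋=(7.8792,-0.8426) cross=-3.729
  mode + wants cross > 0 → take C=(4.5811,2.9706) (cross=3.729)
ex = (C−B)/|BC| = (0.1750,0.9846); ey = (-0.9846,0.1750)
P = B + -2.00·ex + 2.61·ey = (0.9615,-2.4802)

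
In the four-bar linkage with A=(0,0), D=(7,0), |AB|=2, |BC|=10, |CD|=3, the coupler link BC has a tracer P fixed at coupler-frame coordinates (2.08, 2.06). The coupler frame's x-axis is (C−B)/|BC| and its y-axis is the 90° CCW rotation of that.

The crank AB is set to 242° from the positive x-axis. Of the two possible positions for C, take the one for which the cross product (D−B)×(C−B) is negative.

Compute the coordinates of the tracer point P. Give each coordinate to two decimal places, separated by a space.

A=(0,0), D=(7.00,0)
B = A + 2.00·(cos242°, sin242°) = (-0.9389, -1.7659)
|BD| = 8.1330
circle(B,10.00) ∩ circle(D,3.00): a=9.6610, h=2.5817
  candidates: C₊=(7.9310,2.8519) cross=20.997; C₋=(9.0521,-2.1883) cross=-20.997
  mode - wants cross < 0 → take C=(9.0521,-2.1883) (cross=-20.997)
ex = (C−B)/|BC| = (0.9991,-0.0422); ey = (0.0422,0.9991)
P = B + 2.08·ex + 2.06·ey = (1.2262,0.2044)

1.23 0.20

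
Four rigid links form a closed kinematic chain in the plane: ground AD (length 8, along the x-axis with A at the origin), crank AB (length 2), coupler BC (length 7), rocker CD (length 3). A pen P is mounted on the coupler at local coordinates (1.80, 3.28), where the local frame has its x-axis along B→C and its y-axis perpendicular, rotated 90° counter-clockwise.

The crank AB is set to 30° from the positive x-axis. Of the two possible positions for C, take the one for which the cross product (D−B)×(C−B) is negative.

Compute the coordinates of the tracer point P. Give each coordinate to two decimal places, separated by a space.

A=(0,0), D=(8.00,0)
B = A + 2.00·(cos30°, sin30°) = (1.7321, 1.0000)
|BD| = 6.3472
circle(B,7.00) ∩ circle(D,3.00): a=6.3246, h=2.9999
  candidates: C₊=(8.4503,2.9660) cross=19.041; C₋=(7.5050,-2.9589) cross=-19.041
  mode - wants cross < 0 → take C=(7.5050,-2.9589) (cross=-19.041)
ex = (C−B)/|BC| = (0.8247,-0.5656); ey = (0.5656,0.8247)
P = B + 1.80·ex + 3.28·ey = (5.0716,2.6871)

5.07 2.69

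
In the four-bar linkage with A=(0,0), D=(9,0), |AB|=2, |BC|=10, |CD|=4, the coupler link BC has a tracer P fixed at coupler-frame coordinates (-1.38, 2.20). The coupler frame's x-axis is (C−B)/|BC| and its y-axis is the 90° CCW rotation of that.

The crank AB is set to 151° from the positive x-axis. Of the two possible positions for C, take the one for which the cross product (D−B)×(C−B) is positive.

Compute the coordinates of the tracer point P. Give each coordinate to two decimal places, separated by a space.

A=(0,0), D=(9.00,0)
B = A + 2.00·(cos151°, sin151°) = (-1.7492, 0.9696)
|BD| = 10.7929
circle(B,10.00) ∩ circle(D,4.00): a=9.2879, h=3.7061
  candidates: C₊=(7.8340,3.8263) cross=39.999; C₋=(7.1681,-3.5559) cross=-39.999
  mode + wants cross > 0 → take C=(7.8340,3.8263) (cross=39.999)
ex = (C−B)/|BC| = (0.9583,0.2857); ey = (-0.2857,0.9583)
P = B + -1.38·ex + 2.20·ey = (-3.7002,2.6837)

-3.70 2.68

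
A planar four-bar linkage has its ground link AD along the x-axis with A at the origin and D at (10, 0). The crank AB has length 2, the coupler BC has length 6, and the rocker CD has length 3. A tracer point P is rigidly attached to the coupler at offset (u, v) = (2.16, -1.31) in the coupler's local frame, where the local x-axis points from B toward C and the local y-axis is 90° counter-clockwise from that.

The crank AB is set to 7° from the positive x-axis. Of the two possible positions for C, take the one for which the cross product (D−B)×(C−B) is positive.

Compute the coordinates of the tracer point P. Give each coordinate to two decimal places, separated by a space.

4.43 -0.39

A=(0,0), D=(10.00,0)
B = A + 2.00·(cos7°, sin7°) = (1.9851, 0.2437)
|BD| = 8.0186
circle(B,6.00) ∩ circle(D,3.00): a=5.6929, h=1.8950
  candidates: C₊=(7.7330,1.9648) cross=15.195; C₋=(7.6177,-1.8234) cross=-15.195
  mode + wants cross > 0 → take C=(7.7330,1.9648) (cross=15.195)
ex = (C−B)/|BC| = (0.9580,0.2868); ey = (-0.2868,0.9580)
P = B + 2.16·ex + -1.31·ey = (4.4301,-0.3916)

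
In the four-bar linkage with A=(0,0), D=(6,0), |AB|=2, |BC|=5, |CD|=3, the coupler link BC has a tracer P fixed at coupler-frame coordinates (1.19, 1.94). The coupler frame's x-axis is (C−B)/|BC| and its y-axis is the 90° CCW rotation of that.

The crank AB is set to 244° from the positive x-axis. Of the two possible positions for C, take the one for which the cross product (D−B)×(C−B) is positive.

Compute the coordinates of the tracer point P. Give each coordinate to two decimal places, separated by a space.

A=(0,0), D=(6.00,0)
B = A + 2.00·(cos244°, sin244°) = (-0.8767, -1.7976)
|BD| = 7.1078
circle(B,5.00) ∩ circle(D,3.00): a=4.6794, h=1.7615
  candidates: C₊=(3.2051,1.0901) cross=12.521; C₋=(4.0961,-2.3184) cross=-12.521
  mode + wants cross > 0 → take C=(3.2051,1.0901) (cross=12.521)
ex = (C−B)/|BC| = (0.8164,0.5775); ey = (-0.5775,0.8164)
P = B + 1.19·ex + 1.94·ey = (-1.0257,0.4734)

-1.03 0.47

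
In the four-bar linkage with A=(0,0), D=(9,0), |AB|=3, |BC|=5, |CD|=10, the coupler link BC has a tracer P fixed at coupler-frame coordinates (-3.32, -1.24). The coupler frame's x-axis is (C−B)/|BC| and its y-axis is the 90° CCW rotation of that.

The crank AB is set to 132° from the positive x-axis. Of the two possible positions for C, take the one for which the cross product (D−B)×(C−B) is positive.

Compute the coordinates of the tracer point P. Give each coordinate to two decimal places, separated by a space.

-3.11 -1.14

A=(0,0), D=(9.00,0)
B = A + 3.00·(cos132°, sin132°) = (-2.0074, 2.2294)
|BD| = 11.2309
circle(B,5.00) ∩ circle(D,10.00): a=2.2764, h=4.4517
  candidates: C₊=(1.1075,6.1407) cross=49.997; C₋=(-0.6600,-2.5856) cross=-49.997
  mode + wants cross > 0 → take C=(1.1075,6.1407) (cross=49.997)
ex = (C−B)/|BC| = (0.6230,0.7822); ey = (-0.7822,0.6230)
P = B + -3.32·ex + -1.24·ey = (-3.1057,-1.1401)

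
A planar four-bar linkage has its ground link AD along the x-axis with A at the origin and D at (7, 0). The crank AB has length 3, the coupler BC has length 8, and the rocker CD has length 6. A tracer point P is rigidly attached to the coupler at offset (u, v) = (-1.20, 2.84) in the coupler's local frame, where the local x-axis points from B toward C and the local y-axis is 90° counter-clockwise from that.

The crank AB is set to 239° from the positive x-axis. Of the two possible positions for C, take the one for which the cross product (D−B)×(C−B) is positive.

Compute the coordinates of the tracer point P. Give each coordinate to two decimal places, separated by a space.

-4.59 -2.07

A=(0,0), D=(7.00,0)
B = A + 3.00·(cos239°, sin239°) = (-1.5451, -2.5715)
|BD| = 8.9237
circle(B,8.00) ∩ circle(D,6.00): a=6.0307, h=5.2565
  candidates: C₊=(2.7150,4.1999) cross=46.907; C₋=(5.7445,-5.8672) cross=-46.907
  mode + wants cross > 0 → take C=(2.7150,4.1999) (cross=46.907)
ex = (C−B)/|BC| = (0.5325,0.8464); ey = (-0.8464,0.5325)
P = B + -1.20·ex + 2.84·ey = (-4.5880,-2.0749)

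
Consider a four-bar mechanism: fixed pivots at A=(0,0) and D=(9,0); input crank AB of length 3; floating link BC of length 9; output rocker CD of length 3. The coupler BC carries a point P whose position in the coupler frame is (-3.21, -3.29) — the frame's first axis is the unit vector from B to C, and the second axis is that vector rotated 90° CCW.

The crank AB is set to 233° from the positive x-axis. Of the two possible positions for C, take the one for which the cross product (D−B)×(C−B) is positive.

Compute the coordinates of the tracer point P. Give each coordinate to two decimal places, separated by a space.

-3.32 -6.73

A=(0,0), D=(9.00,0)
B = A + 3.00·(cos233°, sin233°) = (-1.8054, -2.3959)
|BD| = 11.0679
circle(B,9.00) ∩ circle(D,3.00): a=8.7866, h=1.9483
  candidates: C₊=(6.3511,1.4082) cross=21.563; C₋=(7.1946,-2.3959) cross=-21.563
  mode + wants cross > 0 → take C=(6.3511,1.4082) (cross=21.563)
ex = (C−B)/|BC| = (0.9063,0.4227); ey = (-0.4227,0.9063)
P = B + -3.21·ex + -3.29·ey = (-3.3240,-6.7344)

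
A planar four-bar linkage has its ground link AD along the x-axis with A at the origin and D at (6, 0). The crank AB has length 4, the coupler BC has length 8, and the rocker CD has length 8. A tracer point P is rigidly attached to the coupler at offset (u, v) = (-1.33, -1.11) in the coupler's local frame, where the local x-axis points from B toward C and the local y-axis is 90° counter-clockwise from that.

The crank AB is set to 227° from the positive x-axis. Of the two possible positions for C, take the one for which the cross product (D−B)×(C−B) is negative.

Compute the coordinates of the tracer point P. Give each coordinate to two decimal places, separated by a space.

-4.46 -3.03

A=(0,0), D=(6.00,0)
B = A + 4.00·(cos227°, sin227°) = (-2.7280, -2.9254)
|BD| = 9.2052
circle(B,8.00) ∩ circle(D,8.00): a=4.6026, h=6.5434
  candidates: C₊=(-0.4435,4.7415) cross=60.233; C₋=(3.7155,-7.6669) cross=-60.233
  mode - wants cross < 0 → take C=(3.7155,-7.6669) (cross=-60.233)
ex = (C−B)/|BC| = (0.8054,-0.5927); ey = (0.5927,0.8054)
P = B + -1.33·ex + -1.11·ey = (-4.4571,-3.0312)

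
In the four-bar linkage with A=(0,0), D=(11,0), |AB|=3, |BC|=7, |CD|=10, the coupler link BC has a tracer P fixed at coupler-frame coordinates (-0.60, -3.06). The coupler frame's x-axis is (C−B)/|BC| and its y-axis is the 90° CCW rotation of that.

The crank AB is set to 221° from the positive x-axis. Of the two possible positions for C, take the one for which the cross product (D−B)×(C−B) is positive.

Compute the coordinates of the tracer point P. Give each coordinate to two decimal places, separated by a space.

-0.10 -4.21

A=(0,0), D=(11.00,0)
B = A + 3.00·(cos221°, sin221°) = (-2.2641, -1.9682)
|BD| = 13.4094
circle(B,7.00) ∩ circle(D,10.00): a=4.8030, h=5.0922
  candidates: C₊=(1.7395,3.7739) cross=68.284; C₋=(3.2343,-6.3003) cross=-68.284
  mode + wants cross > 0 → take C=(1.7395,3.7739) (cross=68.284)
ex = (C−B)/|BC| = (0.5719,0.8203); ey = (-0.8203,0.5719)
P = B + -0.60·ex + -3.06·ey = (-0.0972,-4.2105)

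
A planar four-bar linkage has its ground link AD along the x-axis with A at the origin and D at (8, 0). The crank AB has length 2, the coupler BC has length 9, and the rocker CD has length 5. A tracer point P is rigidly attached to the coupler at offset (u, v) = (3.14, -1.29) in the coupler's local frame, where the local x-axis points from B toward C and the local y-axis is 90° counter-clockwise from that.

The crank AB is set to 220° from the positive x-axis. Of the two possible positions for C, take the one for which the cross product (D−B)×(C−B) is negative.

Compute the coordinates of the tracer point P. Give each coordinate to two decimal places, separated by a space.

0.84 -3.71

A=(0,0), D=(8.00,0)
B = A + 2.00·(cos220°, sin220°) = (-1.5321, -1.2856)
|BD| = 9.6184
circle(B,9.00) ∩ circle(D,5.00): a=7.7203, h=4.6257
  candidates: C₊=(5.5007,4.3305) cross=44.492; C₋=(6.7372,-4.8379) cross=-44.492
  mode - wants cross < 0 → take C=(6.7372,-4.8379) (cross=-44.492)
ex = (C−B)/|BC| = (0.9188,-0.3947); ey = (0.3947,0.9188)
P = B + 3.14·ex + -1.29·ey = (0.8438,-3.7102)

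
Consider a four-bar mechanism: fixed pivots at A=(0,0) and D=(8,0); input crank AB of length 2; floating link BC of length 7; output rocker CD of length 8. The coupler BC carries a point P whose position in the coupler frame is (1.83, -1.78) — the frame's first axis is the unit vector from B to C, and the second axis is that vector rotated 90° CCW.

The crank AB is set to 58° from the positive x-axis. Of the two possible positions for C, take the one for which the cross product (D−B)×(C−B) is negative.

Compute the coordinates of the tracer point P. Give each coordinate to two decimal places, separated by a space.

-0.47 -0.35

A=(0,0), D=(8.00,0)
B = A + 2.00·(cos58°, sin58°) = (1.0598, 1.6961)
|BD| = 7.1444
circle(B,7.00) ∩ circle(D,8.00): a=2.5224, h=6.5297
  candidates: C₊=(5.0603,7.4403) cross=46.651; C₋=(1.9600,-5.2458) cross=-46.651
  mode - wants cross < 0 → take C=(1.9600,-5.2458) (cross=-46.651)
ex = (C−B)/|BC| = (0.1286,-0.9917); ey = (0.9917,0.1286)
P = B + 1.83·ex + -1.78·ey = (-0.4701,-0.3476)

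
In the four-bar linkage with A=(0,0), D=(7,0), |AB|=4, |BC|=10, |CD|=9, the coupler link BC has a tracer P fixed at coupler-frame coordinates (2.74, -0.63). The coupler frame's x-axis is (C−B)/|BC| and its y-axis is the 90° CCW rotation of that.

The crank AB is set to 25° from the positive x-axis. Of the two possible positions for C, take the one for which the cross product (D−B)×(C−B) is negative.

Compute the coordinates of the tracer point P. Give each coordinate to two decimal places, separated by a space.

2.97 -1.04

A=(0,0), D=(7.00,0)
B = A + 4.00·(cos25°, sin25°) = (3.6252, 1.6905)
|BD| = 3.7745
circle(B,10.00) ∩ circle(D,9.00): a=4.4041, h=8.9779
  candidates: C₊=(11.5839,7.7452) cross=33.887; C₋=(3.5420,-8.3092) cross=-33.887
  mode - wants cross < 0 → take C=(3.5420,-8.3092) (cross=-33.887)
ex = (C−B)/|BC| = (-0.0083,-1.0000); ey = (1.0000,-0.0083)
P = B + 2.74·ex + -0.63·ey = (2.9725,-1.0442)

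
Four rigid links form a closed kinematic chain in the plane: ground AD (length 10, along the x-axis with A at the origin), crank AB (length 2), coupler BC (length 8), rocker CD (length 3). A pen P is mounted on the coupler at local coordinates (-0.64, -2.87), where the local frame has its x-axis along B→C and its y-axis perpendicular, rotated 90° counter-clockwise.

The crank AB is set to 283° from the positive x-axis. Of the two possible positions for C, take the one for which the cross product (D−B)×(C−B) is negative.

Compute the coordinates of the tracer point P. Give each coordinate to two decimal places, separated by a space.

A=(0,0), D=(10.00,0)
B = A + 2.00·(cos283°, sin283°) = (0.4499, -1.9487)
|BD| = 9.7469
circle(B,8.00) ∩ circle(D,3.00): a=7.6949, h=2.1884
  candidates: C₊=(7.5519,1.7340) cross=21.330; C₋=(8.4269,-2.5545) cross=-21.330
  mode - wants cross < 0 → take C=(8.4269,-2.5545) (cross=-21.330)
ex = (C−B)/|BC| = (0.9971,-0.0757); ey = (0.0757,0.9971)
P = B + -0.64·ex + -2.87·ey = (-0.4056,-4.7620)

-0.41 -4.76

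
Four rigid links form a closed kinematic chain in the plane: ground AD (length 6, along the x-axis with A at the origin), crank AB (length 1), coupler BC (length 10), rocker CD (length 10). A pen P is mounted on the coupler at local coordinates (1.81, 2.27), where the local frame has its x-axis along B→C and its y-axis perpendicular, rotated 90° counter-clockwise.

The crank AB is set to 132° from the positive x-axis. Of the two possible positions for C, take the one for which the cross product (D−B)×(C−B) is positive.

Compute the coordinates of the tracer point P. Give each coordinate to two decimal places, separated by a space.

A=(0,0), D=(6.00,0)
B = A + 1.00·(cos132°, sin132°) = (-0.6691, 0.7431)
|BD| = 6.7104
circle(B,10.00) ∩ circle(D,10.00): a=3.3552, h=9.4203
  candidates: C₊=(3.7087,9.7340) cross=63.214; C₋=(1.6222,-8.9908) cross=-63.214
  mode + wants cross > 0 → take C=(3.7087,9.7340) (cross=63.214)
ex = (C−B)/|BC| = (0.4378,0.8991); ey = (-0.8991,0.4378)
P = B + 1.81·ex + 2.27·ey = (-1.9177,3.3642)

-1.92 3.36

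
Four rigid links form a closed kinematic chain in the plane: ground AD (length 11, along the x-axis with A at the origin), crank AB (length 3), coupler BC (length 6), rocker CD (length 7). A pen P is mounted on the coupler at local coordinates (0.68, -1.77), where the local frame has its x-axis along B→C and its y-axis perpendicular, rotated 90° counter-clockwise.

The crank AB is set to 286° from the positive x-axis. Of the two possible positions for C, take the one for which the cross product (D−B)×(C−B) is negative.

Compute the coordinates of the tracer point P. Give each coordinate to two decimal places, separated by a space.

A=(0,0), D=(11.00,0)
B = A + 3.00·(cos286°, sin286°) = (0.8269, -2.8838)
|BD| = 10.5739
circle(B,6.00) ∩ circle(D,7.00): a=4.6722, h=3.7643
  candidates: C₊=(4.2954,2.0121) cross=39.804; C₋=(6.3487,-5.2312) cross=-39.804
  mode - wants cross < 0 → take C=(6.3487,-5.2312) (cross=-39.804)
ex = (C−B)/|BC| = (0.9203,-0.3912); ey = (0.3912,0.9203)
P = B + 0.68·ex + -1.77·ey = (0.7602,-4.7787)

0.76 -4.78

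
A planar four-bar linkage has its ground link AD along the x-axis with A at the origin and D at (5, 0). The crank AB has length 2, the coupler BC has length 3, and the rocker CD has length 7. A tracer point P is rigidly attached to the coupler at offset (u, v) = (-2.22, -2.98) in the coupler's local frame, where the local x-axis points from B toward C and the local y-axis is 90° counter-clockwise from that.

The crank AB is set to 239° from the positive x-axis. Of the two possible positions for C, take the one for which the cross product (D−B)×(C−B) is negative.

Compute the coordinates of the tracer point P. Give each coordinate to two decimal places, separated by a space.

-4.48 -0.33

A=(0,0), D=(5.00,0)
B = A + 2.00·(cos239°, sin239°) = (-1.0301, -1.7143)
|BD| = 6.2690
circle(B,3.00) ∩ circle(D,7.00): a=-0.0558, h=2.9995
  candidates: C₊=(-1.9040,1.1556) cross=18.804; C₋=(-0.2635,-4.6147) cross=-18.804
  mode - wants cross < 0 → take C=(-0.2635,-4.6147) (cross=-18.804)
ex = (C−B)/|BC| = (0.2555,-0.9668); ey = (0.9668,0.2555)
P = B + -2.22·ex + -2.98·ey = (-4.4784,-0.3295)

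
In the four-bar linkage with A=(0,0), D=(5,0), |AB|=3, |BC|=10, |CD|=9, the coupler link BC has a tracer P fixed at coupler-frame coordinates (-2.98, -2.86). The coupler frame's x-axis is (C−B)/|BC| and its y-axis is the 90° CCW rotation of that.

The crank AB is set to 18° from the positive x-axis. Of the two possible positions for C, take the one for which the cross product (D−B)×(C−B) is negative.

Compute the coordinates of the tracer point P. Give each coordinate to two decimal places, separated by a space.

-0.40 3.47

A=(0,0), D=(5.00,0)
B = A + 3.00·(cos18°, sin18°) = (2.8532, 0.9271)
|BD| = 2.3384
circle(B,10.00) ∩ circle(D,9.00): a=5.2318, h=8.5222
  candidates: C₊=(11.0348,6.6769) cross=19.929; C₋=(4.2777,-8.9710) cross=-19.929
  mode - wants cross < 0 → take C=(4.2777,-8.9710) (cross=-19.929)
ex = (C−B)/|BC| = (0.1425,-0.9898); ey = (0.9898,0.1425)
P = B + -2.98·ex + -2.86·ey = (-0.4022,3.4693)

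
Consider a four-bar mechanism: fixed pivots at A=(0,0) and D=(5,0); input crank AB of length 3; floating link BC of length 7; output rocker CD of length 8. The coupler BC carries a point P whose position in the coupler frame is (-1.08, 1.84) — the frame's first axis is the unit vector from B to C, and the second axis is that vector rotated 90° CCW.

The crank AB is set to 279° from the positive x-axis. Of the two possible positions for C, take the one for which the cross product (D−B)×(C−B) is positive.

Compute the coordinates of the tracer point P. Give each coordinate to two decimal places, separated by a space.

-0.82 -4.66

A=(0,0), D=(5.00,0)
B = A + 3.00·(cos279°, sin279°) = (0.4693, -2.9631)
|BD| = 5.4136
circle(B,7.00) ∩ circle(D,8.00): a=1.3214, h=6.8741
  candidates: C₊=(-2.1873,3.5132) cross=37.214; C₋=(5.3377,-7.9929) cross=-37.214
  mode + wants cross > 0 → take C=(-2.1873,3.5132) (cross=37.214)
ex = (C−B)/|BC| = (-0.3795,0.9252); ey = (-0.9252,-0.3795)
P = B + -1.08·ex + 1.84·ey = (-0.8232,-4.6606)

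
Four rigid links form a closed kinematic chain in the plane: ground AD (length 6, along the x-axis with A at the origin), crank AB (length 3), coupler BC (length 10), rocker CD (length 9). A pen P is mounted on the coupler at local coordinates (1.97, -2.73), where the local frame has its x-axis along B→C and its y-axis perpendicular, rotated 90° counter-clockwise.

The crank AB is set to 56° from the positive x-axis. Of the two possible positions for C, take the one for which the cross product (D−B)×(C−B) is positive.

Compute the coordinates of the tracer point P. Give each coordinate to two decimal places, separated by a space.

4.84 1.32

A=(0,0), D=(6.00,0)
B = A + 3.00·(cos56°, sin56°) = (1.6776, 2.4871)
|BD| = 4.9869
circle(B,10.00) ∩ circle(D,9.00): a=4.3984, h=8.9807
  candidates: C₊=(9.9689,8.0776) cross=44.786; C₋=(1.0110,-7.4906) cross=-44.786
  mode + wants cross > 0 → take C=(9.9689,8.0776) (cross=44.786)
ex = (C−B)/|BC| = (0.8291,0.5590); ey = (-0.5590,0.8291)
P = B + 1.97·ex + -2.73·ey = (4.8372,1.3249)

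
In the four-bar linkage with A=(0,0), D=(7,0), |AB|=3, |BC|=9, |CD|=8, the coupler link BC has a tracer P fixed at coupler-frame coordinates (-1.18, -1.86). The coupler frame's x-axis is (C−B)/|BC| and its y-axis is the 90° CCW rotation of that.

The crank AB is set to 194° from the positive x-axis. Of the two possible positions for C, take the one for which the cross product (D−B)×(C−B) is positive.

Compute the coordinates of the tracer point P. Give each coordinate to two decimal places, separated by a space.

-2.10 -2.78

A=(0,0), D=(7.00,0)
B = A + 3.00·(cos194°, sin194°) = (-2.9109, -0.7258)
|BD| = 9.9374
circle(B,9.00) ∩ circle(D,8.00): a=5.8241, h=6.8615
  candidates: C₊=(2.3965,6.5428) cross=68.186; C₋=(3.3987,-7.1436) cross=-68.186
  mode + wants cross > 0 → take C=(2.3965,6.5428) (cross=68.186)
ex = (C−B)/|BC| = (0.5897,0.8076); ey = (-0.8076,0.5897)
P = B + -1.18·ex + -1.86·ey = (-2.1046,-2.7756)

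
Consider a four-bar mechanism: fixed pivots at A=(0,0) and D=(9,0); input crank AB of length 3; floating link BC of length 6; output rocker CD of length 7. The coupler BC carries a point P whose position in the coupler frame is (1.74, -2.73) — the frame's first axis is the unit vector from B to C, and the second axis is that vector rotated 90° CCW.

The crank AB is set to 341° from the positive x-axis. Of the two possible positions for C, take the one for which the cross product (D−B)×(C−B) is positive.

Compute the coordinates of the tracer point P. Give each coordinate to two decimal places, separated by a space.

5.85 0.20

A=(0,0), D=(9.00,0)
B = A + 3.00·(cos341°, sin341°) = (2.8366, -0.9767)
|BD| = 6.2404
circle(B,6.00) ∩ circle(D,7.00): a=2.0786, h=5.6285
  candidates: C₊=(4.0086,4.9077) cross=35.124; C₋=(5.7704,-6.2105) cross=-35.124
  mode + wants cross > 0 → take C=(4.0086,4.9077) (cross=35.124)
ex = (C−B)/|BC| = (0.1953,0.9807); ey = (-0.9807,0.1953)
P = B + 1.74·ex + -2.73·ey = (5.8539,0.1965)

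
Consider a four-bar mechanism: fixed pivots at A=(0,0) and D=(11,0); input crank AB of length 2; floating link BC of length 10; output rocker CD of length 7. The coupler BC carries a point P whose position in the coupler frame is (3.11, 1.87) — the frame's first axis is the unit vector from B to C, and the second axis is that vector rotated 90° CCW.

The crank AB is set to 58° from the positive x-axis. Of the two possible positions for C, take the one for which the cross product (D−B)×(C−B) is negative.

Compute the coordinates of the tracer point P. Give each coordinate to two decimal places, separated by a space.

A=(0,0), D=(11.00,0)
B = A + 2.00·(cos58°, sin58°) = (1.0598, 1.6961)
|BD| = 10.0838
circle(B,10.00) ∩ circle(D,7.00): a=7.5707, h=6.5333
  candidates: C₊=(9.6216,6.8629) cross=65.881; C₋=(7.4238,-6.0175) cross=-65.881
  mode - wants cross < 0 → take C=(7.4238,-6.0175) (cross=-65.881)
ex = (C−B)/|BC| = (0.6364,-0.7714); ey = (0.7714,0.6364)
P = B + 3.11·ex + 1.87·ey = (4.4815,0.4872)

4.48 0.49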